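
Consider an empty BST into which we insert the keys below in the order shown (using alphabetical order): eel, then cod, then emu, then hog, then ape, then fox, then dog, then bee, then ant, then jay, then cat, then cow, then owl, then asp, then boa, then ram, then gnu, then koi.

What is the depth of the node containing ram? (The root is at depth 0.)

5

eel: root
cod: left child of eel (depth 1)
emu: right child of eel (depth 1)
hog: right child of emu (depth 2)
ape: left child of cod (depth 2)
fox: left child of hog (depth 3)
dog: right child of cod (depth 2)
bee: right child of ape (depth 3)
ant: left child of ape (depth 3)
jay: right child of hog (depth 3)
cat: right child of bee (depth 4)
cow: left child of dog (depth 3)
owl: right child of jay (depth 4)
asp: left child of bee (depth 4)
boa: left child of cat (depth 5)
ram: right child of owl (depth 5)
gnu: right child of fox (depth 4)
koi: left child of owl (depth 5)

Path to ram: eel → emu → hog → jay → owl → ram, which is 5 edges.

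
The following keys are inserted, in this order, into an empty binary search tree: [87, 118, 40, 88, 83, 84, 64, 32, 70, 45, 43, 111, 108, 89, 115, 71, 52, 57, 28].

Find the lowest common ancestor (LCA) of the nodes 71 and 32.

87: root
118: right child of 87 (depth 1)
40: left child of 87 (depth 1)
88: left child of 118 (depth 2)
83: right child of 40 (depth 2)
84: right child of 83 (depth 3)
64: left child of 83 (depth 3)
32: left child of 40 (depth 2)
70: right child of 64 (depth 4)
45: left child of 64 (depth 4)
43: left child of 45 (depth 5)
111: right child of 88 (depth 3)
108: left child of 111 (depth 4)
89: left child of 108 (depth 5)
115: right child of 111 (depth 4)
71: right child of 70 (depth 5)
52: right child of 45 (depth 5)
57: right child of 52 (depth 6)
28: left child of 32 (depth 3)

Path to 71: 87 → 40 → 83 → 64 → 70 → 71
Path to 32: 87 → 40 → 32
The paths share a prefix ending at 40, then split left and right.

40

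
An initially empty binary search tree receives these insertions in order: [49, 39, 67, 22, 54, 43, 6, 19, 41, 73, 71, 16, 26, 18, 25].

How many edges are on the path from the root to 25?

Insert 49: tree is empty, so 49 becomes the root.
Insert 39: 39 < 49 → go left. Place as left child of 49.
Insert 67: 67 > 49 → go right. Place as right child of 49.
Insert 22: 22 < 49 → go left; 22 < 39 → go left. Place as left child of 39.
Insert 54: 54 > 49 → go right; 54 < 67 → go left. Place as left child of 67.
Insert 43: 43 < 49 → go left; 43 > 39 → go right. Place as right child of 39.
Insert 6: 6 < 49 → go left; 6 < 39 → go left; 6 < 22 → go left. Place as left child of 22.
Insert 19: 19 < 49 → go left; 19 < 39 → go left; 19 < 22 → go left; 19 > 6 → go right. Place as right child of 6.
Insert 41: 41 < 49 → go left; 41 > 39 → go right; 41 < 43 → go left. Place as left child of 43.
Insert 73: 73 > 49 → go right; 73 > 67 → go right. Place as right child of 67.
Insert 71: 71 > 49 → go right; 71 > 67 → go right; 71 < 73 → go left. Place as left child of 73.
Insert 16: 16 < 49 → go left; 16 < 39 → go left; 16 < 22 → go left; 16 > 6 → go right; 16 < 19 → go left. Place as left child of 19.
Insert 26: 26 < 49 → go left; 26 < 39 → go left; 26 > 22 → go right. Place as right child of 22.
Insert 18: 18 < 49 → go left; 18 < 39 → go left; 18 < 22 → go left; 18 > 6 → go right; 18 < 19 → go left; 18 > 16 → go right. Place as right child of 16.
Insert 25: 25 < 49 → go left; 25 < 39 → go left; 25 > 22 → go right; 25 < 26 → go left. Place as left child of 26.

Path to 25: 49 → 39 → 22 → 26 → 25, which is 4 edges.

4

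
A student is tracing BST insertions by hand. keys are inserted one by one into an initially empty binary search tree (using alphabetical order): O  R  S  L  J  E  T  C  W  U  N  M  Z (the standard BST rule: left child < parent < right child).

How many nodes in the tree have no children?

4

Resulting structure (node: left, right):
  O: L=L, R=R
  R: L=–, R=S
  S: L=–, R=T
  L: L=J, R=N
  J: L=E, R=–
  E: L=C, R=–
  T: L=–, R=W
  C: L=–, R=–
  W: L=U, R=Z
  U: L=–, R=–
  N: L=M, R=–
  M: L=–, R=–
  Z: L=–, R=–

Leaves: C, M, U, Z — 4 in total.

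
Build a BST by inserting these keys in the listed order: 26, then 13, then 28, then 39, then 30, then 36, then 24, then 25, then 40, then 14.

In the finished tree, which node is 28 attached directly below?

26

26: root
13: left child of 26 (depth 1)
28: right child of 26 (depth 1)
39: right child of 28 (depth 2)
30: left child of 39 (depth 3)
36: right child of 30 (depth 4)
24: right child of 13 (depth 2)
25: right child of 24 (depth 3)
40: right child of 39 (depth 3)
14: left child of 24 (depth 3)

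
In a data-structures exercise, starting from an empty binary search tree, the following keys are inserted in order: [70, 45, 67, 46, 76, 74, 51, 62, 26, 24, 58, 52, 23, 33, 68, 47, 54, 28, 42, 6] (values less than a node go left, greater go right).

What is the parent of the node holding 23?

70: root
45: left child of 70 (depth 1)
67: right child of 45 (depth 2)
46: left child of 67 (depth 3)
76: right child of 70 (depth 1)
74: left child of 76 (depth 2)
51: right child of 46 (depth 4)
62: right child of 51 (depth 5)
26: left child of 45 (depth 2)
24: left child of 26 (depth 3)
58: left child of 62 (depth 6)
52: left child of 58 (depth 7)
23: left child of 24 (depth 4)
33: right child of 26 (depth 3)
68: right child of 67 (depth 3)
47: left child of 51 (depth 5)
54: right child of 52 (depth 8)
28: left child of 33 (depth 4)
42: right child of 33 (depth 4)
6: left child of 23 (depth 5)

24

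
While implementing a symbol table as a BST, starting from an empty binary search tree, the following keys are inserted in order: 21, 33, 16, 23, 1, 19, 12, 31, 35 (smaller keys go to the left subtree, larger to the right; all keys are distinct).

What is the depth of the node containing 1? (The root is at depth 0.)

2

Resulting structure (node: left, right):
  21: L=16, R=33
  33: L=23, R=35
  16: L=1, R=19
  23: L=–, R=31
  1: L=–, R=12
  19: L=–, R=–
  12: L=–, R=–
  31: L=–, R=–
  35: L=–, R=–

Path to 1: 21 → 16 → 1, which is 2 edges.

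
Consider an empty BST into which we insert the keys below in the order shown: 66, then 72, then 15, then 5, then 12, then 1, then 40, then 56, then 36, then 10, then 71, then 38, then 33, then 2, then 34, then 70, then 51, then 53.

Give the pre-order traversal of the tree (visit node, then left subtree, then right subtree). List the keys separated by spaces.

66: root
72: right child of 66 (depth 1)
15: left child of 66 (depth 1)
5: left child of 15 (depth 2)
12: right child of 5 (depth 3)
1: left child of 5 (depth 3)
40: right child of 15 (depth 2)
56: right child of 40 (depth 3)
36: left child of 40 (depth 3)
10: left child of 12 (depth 4)
71: left child of 72 (depth 2)
38: right child of 36 (depth 4)
33: left child of 36 (depth 4)
2: right child of 1 (depth 4)
34: right child of 33 (depth 5)
70: left child of 71 (depth 3)
51: left child of 56 (depth 4)
53: right child of 51 (depth 5)

66 15 5 1 2 12 10 40 36 33 34 38 56 51 53 72 71 70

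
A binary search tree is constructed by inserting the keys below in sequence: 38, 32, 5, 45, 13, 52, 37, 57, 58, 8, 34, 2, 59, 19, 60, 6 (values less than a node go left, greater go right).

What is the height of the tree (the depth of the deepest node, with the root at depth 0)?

38: root
32: left child of 38 (depth 1)
5: left child of 32 (depth 2)
45: right child of 38 (depth 1)
13: right child of 5 (depth 3)
52: right child of 45 (depth 2)
37: right child of 32 (depth 2)
57: right child of 52 (depth 3)
58: right child of 57 (depth 4)
8: left child of 13 (depth 4)
34: left child of 37 (depth 3)
2: left child of 5 (depth 3)
59: right child of 58 (depth 5)
19: right child of 13 (depth 4)
60: right child of 59 (depth 6)
6: left child of 8 (depth 5)

The deepest node is 60 at depth 6.

6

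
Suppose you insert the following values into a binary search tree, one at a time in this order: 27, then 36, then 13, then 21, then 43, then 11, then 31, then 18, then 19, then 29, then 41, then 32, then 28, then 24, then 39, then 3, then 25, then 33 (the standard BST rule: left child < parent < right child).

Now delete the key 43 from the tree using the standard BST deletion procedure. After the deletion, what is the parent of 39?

Insert 27: tree is empty, so 27 becomes the root.
Insert 36: 36 > 27 → go right. Place as right child of 27.
Insert 13: 13 < 27 → go left. Place as left child of 27.
Insert 21: 21 < 27 → go left; 21 > 13 → go right. Place as right child of 13.
Insert 43: 43 > 27 → go right; 43 > 36 → go right. Place as right child of 36.
Insert 11: 11 < 27 → go left; 11 < 13 → go left. Place as left child of 13.
Insert 31: 31 > 27 → go right; 31 < 36 → go left. Place as left child of 36.
Insert 18: 18 < 27 → go left; 18 > 13 → go right; 18 < 21 → go left. Place as left child of 21.
Insert 19: 19 < 27 → go left; 19 > 13 → go right; 19 < 21 → go left; 19 > 18 → go right. Place as right child of 18.
Insert 29: 29 > 27 → go right; 29 < 36 → go left; 29 < 31 → go left. Place as left child of 31.
Insert 41: 41 > 27 → go right; 41 > 36 → go right; 41 < 43 → go left. Place as left child of 43.
Insert 32: 32 > 27 → go right; 32 < 36 → go left; 32 > 31 → go right. Place as right child of 31.
Insert 28: 28 > 27 → go right; 28 < 36 → go left; 28 < 31 → go left; 28 < 29 → go left. Place as left child of 29.
Insert 24: 24 < 27 → go left; 24 > 13 → go right; 24 > 21 → go right. Place as right child of 21.
Insert 39: 39 > 27 → go right; 39 > 36 → go right; 39 < 43 → go left; 39 < 41 → go left. Place as left child of 41.
Insert 3: 3 < 27 → go left; 3 < 13 → go left; 3 < 11 → go left. Place as left child of 11.
Insert 25: 25 < 27 → go left; 25 > 13 → go right; 25 > 21 → go right; 25 > 24 → go right. Place as right child of 24.
Insert 33: 33 > 27 → go right; 33 < 36 → go left; 33 > 31 → go right; 33 > 32 → go right. Place as right child of 32.

Delete 43 (at most one child — splice it out).
After deletion, 39's parent is 41.

41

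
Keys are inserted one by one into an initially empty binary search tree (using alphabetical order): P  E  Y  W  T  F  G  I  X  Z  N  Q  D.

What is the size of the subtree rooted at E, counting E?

P: root
E: left child of P (depth 1)
Y: right child of P (depth 1)
W: left child of Y (depth 2)
T: left child of W (depth 3)
F: right child of E (depth 2)
G: right child of F (depth 3)
I: right child of G (depth 4)
X: right child of W (depth 3)
Z: right child of Y (depth 2)
N: right child of I (depth 5)
Q: left child of T (depth 4)
D: left child of E (depth 2)

Subtree rooted at E contains: E, D, F, G, I, N — 6 nodes.

6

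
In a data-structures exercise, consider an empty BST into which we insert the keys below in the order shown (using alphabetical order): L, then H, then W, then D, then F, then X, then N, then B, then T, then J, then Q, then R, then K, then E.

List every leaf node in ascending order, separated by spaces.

B E K R X

Resulting structure (node: left, right):
  L: L=H, R=W
  H: L=D, R=J
  W: L=N, R=X
  D: L=B, R=F
  F: L=E, R=–
  X: L=–, R=–
  N: L=–, R=T
  B: L=–, R=–
  T: L=Q, R=–
  J: L=–, R=K
  Q: L=–, R=R
  R: L=–, R=–
  K: L=–, R=–
  E: L=–, R=–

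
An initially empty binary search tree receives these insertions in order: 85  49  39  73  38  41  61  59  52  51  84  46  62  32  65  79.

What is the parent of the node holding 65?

85: root
49: left child of 85 (depth 1)
39: left child of 49 (depth 2)
73: right child of 49 (depth 2)
38: left child of 39 (depth 3)
41: right child of 39 (depth 3)
61: left child of 73 (depth 3)
59: left child of 61 (depth 4)
52: left child of 59 (depth 5)
51: left child of 52 (depth 6)
84: right child of 73 (depth 3)
46: right child of 41 (depth 4)
62: right child of 61 (depth 4)
32: left child of 38 (depth 4)
65: right child of 62 (depth 5)
79: left child of 84 (depth 4)

62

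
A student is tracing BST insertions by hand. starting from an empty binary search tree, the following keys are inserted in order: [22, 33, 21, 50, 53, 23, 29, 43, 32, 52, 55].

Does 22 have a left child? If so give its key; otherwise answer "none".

21

22: root
33: right child of 22 (depth 1)
21: left child of 22 (depth 1)
50: right child of 33 (depth 2)
53: right child of 50 (depth 3)
23: left child of 33 (depth 2)
29: right child of 23 (depth 3)
43: left child of 50 (depth 3)
32: right child of 29 (depth 4)
52: left child of 53 (depth 4)
55: right child of 53 (depth 4)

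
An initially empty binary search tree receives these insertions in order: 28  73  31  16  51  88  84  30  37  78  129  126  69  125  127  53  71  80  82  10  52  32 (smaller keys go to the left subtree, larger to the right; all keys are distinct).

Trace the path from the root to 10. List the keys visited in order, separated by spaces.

Resulting structure (node: left, right):
  28: L=16, R=73
  73: L=31, R=88
  31: L=30, R=51
  16: L=10, R=–
  51: L=37, R=69
  88: L=84, R=129
  84: L=78, R=–
  30: L=–, R=–
  37: L=32, R=–
  78: L=–, R=80
  129: L=126, R=–
  126: L=125, R=127
  69: L=53, R=71
  125: L=–, R=–
  127: L=–, R=–
  53: L=52, R=–
  71: L=–, R=–
  80: L=–, R=82
  82: L=–, R=–
  10: L=–, R=–
  52: L=–, R=–
  32: L=–, R=–

28 16 10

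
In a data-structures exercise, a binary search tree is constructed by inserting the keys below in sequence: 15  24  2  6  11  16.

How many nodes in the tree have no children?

15: root
24: right child of 15 (depth 1)
2: left child of 15 (depth 1)
6: right child of 2 (depth 2)
11: right child of 6 (depth 3)
16: left child of 24 (depth 2)

Leaves: 11, 16 — 2 in total.

2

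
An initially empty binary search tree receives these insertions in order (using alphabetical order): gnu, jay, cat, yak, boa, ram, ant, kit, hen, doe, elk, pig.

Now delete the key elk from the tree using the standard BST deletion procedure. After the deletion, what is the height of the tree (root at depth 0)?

gnu: root
jay: right child of gnu (depth 1)
cat: left child of gnu (depth 1)
yak: right child of jay (depth 2)
boa: left child of cat (depth 2)
ram: left child of yak (depth 3)
ant: left child of boa (depth 3)
kit: left child of ram (depth 4)
hen: left child of jay (depth 2)
doe: right child of cat (depth 2)
elk: right child of doe (depth 3)
pig: right child of kit (depth 5)

Delete elk (at most one child — splice it out).
After deletion, deepest node is pig at depth 5.

5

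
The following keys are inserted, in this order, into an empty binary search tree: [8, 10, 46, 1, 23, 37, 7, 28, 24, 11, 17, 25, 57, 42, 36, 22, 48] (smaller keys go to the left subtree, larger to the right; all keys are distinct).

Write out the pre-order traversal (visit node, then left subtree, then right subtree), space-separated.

8 1 7 10 46 23 11 17 22 37 28 24 25 36 42 57 48

8: root
10: right child of 8 (depth 1)
46: right child of 10 (depth 2)
1: left child of 8 (depth 1)
23: left child of 46 (depth 3)
37: right child of 23 (depth 4)
7: right child of 1 (depth 2)
28: left child of 37 (depth 5)
24: left child of 28 (depth 6)
11: left child of 23 (depth 4)
17: right child of 11 (depth 5)
25: right child of 24 (depth 7)
57: right child of 46 (depth 3)
42: right child of 37 (depth 5)
36: right child of 28 (depth 6)
22: right child of 17 (depth 6)
48: left child of 57 (depth 4)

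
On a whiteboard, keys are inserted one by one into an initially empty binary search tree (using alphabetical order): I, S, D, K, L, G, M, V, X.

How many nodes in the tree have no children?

3

Insert I: tree is empty, so I becomes the root.
Insert S: S > I → go right. Place as right child of I.
Insert D: D < I → go left. Place as left child of I.
Insert K: K > I → go right; K < S → go left. Place as left child of S.
Insert L: L > I → go right; L < S → go left; L > K → go right. Place as right child of K.
Insert G: G < I → go left; G > D → go right. Place as right child of D.
Insert M: M > I → go right; M < S → go left; M > K → go right; M > L → go right. Place as right child of L.
Insert V: V > I → go right; V > S → go right. Place as right child of S.
Insert X: X > I → go right; X > S → go right; X > V → go right. Place as right child of V.

Leaves: G, M, X — 3 in total.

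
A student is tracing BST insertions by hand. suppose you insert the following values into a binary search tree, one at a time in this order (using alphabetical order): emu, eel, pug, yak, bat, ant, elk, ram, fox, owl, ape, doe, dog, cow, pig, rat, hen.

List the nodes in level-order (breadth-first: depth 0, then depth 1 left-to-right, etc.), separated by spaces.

emu eel pug bat elk fox yak ant doe owl ram ape cow dog hen pig rat

Insert emu: tree is empty, so emu becomes the root.
Insert eel: eel < emu → go left. Place as left child of emu.
Insert pug: pug > emu → go right. Place as right child of emu.
Insert yak: yak > emu → go right; yak > pug → go right. Place as right child of pug.
Insert bat: bat < emu → go left; bat < eel → go left. Place as left child of eel.
Insert ant: ant < emu → go left; ant < eel → go left; ant < bat → go left. Place as left child of bat.
Insert elk: elk < emu → go left; elk > eel → go right. Place as right child of eel.
Insert ram: ram > emu → go right; ram > pug → go right; ram < yak → go left. Place as left child of yak.
Insert fox: fox > emu → go right; fox < pug → go left. Place as left child of pug.
Insert owl: owl > emu → go right; owl < pug → go left; owl > fox → go right. Place as right child of fox.
Insert ape: ape < emu → go left; ape < eel → go left; ape < bat → go left; ape > ant → go right. Place as right child of ant.
Insert doe: doe < emu → go left; doe < eel → go left; doe > bat → go right. Place as right child of bat.
Insert dog: dog < emu → go left; dog < eel → go left; dog > bat → go right; dog > doe → go right. Place as right child of doe.
Insert cow: cow < emu → go left; cow < eel → go left; cow > bat → go right; cow < doe → go left. Place as left child of doe.
Insert pig: pig > emu → go right; pig < pug → go left; pig > fox → go right; pig > owl → go right. Place as right child of owl.
Insert rat: rat > emu → go right; rat > pug → go right; rat < yak → go left; rat > ram → go right. Place as right child of ram.
Insert hen: hen > emu → go right; hen < pug → go left; hen > fox → go right; hen < owl → go left. Place as left child of owl.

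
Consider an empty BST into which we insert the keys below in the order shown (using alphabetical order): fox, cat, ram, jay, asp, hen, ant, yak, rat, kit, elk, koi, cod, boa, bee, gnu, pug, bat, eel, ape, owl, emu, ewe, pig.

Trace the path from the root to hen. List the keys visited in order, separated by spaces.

Resulting structure (node: left, right):
  fox: L=cat, R=ram
  cat: L=asp, R=elk
  ram: L=jay, R=yak
  jay: L=hen, R=kit
  asp: L=ant, R=boa
  hen: L=gnu, R=–
  ant: L=–, R=ape
  yak: L=rat, R=–
  rat: L=–, R=–
  kit: L=–, R=koi
  elk: L=cod, R=emu
  koi: L=–, R=pug
  cod: L=–, R=eel
  boa: L=bee, R=–
  bee: L=bat, R=–
  gnu: L=–, R=–
  pug: L=owl, R=–
  bat: L=–, R=–
  eel: L=–, R=–
  ape: L=–, R=–
  owl: L=–, R=pig
  emu: L=–, R=ewe
  ewe: L=–, R=–
  pig: L=–, R=–

fox ram jay hen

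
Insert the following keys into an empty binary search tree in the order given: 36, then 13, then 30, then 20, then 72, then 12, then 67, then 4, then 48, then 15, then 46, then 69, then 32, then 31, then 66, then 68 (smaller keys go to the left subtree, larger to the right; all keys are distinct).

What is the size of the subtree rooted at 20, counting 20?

2

Resulting structure (node: left, right):
  36: L=13, R=72
  13: L=12, R=30
  30: L=20, R=32
  20: L=15, R=–
  72: L=67, R=–
  12: L=4, R=–
  67: L=48, R=69
  4: L=–, R=–
  48: L=46, R=66
  15: L=–, R=–
  46: L=–, R=–
  69: L=68, R=–
  32: L=31, R=–
  31: L=–, R=–
  66: L=–, R=–
  68: L=–, R=–

Subtree rooted at 20 contains: 20, 15 — 2 nodes.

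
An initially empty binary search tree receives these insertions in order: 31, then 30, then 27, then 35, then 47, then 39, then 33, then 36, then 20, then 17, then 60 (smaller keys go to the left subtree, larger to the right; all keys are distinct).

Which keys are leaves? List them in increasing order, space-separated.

17 33 36 60

31: root
30: left child of 31 (depth 1)
27: left child of 30 (depth 2)
35: right child of 31 (depth 1)
47: right child of 35 (depth 2)
39: left child of 47 (depth 3)
33: left child of 35 (depth 2)
36: left child of 39 (depth 4)
20: left child of 27 (depth 3)
17: left child of 20 (depth 4)
60: right child of 47 (depth 3)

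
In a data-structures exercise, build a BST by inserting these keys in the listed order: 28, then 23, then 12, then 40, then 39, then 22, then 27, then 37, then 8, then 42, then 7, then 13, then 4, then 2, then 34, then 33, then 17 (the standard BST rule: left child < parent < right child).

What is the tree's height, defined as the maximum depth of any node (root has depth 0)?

6

Insert 28: tree is empty, so 28 becomes the root.
Insert 23: 23 < 28 → go left. Place as left child of 28.
Insert 12: 12 < 28 → go left; 12 < 23 → go left. Place as left child of 23.
Insert 40: 40 > 28 → go right. Place as right child of 28.
Insert 39: 39 > 28 → go right; 39 < 40 → go left. Place as left child of 40.
Insert 22: 22 < 28 → go left; 22 < 23 → go left; 22 > 12 → go right. Place as right child of 12.
Insert 27: 27 < 28 → go left; 27 > 23 → go right. Place as right child of 23.
Insert 37: 37 > 28 → go right; 37 < 40 → go left; 37 < 39 → go left. Place as left child of 39.
Insert 8: 8 < 28 → go left; 8 < 23 → go left; 8 < 12 → go left. Place as left child of 12.
Insert 42: 42 > 28 → go right; 42 > 40 → go right. Place as right child of 40.
Insert 7: 7 < 28 → go left; 7 < 23 → go left; 7 < 12 → go left; 7 < 8 → go left. Place as left child of 8.
Insert 13: 13 < 28 → go left; 13 < 23 → go left; 13 > 12 → go right; 13 < 22 → go left. Place as left child of 22.
Insert 4: 4 < 28 → go left; 4 < 23 → go left; 4 < 12 → go left; 4 < 8 → go left; 4 < 7 → go left. Place as left child of 7.
Insert 2: 2 < 28 → go left; 2 < 23 → go left; 2 < 12 → go left; 2 < 8 → go left; 2 < 7 → go left; 2 < 4 → go left. Place as left child of 4.
Insert 34: 34 > 28 → go right; 34 < 40 → go left; 34 < 39 → go left; 34 < 37 → go left. Place as left child of 37.
Insert 33: 33 > 28 → go right; 33 < 40 → go left; 33 < 39 → go left; 33 < 37 → go left; 33 < 34 → go left. Place as left child of 34.
Insert 17: 17 < 28 → go left; 17 < 23 → go left; 17 > 12 → go right; 17 < 22 → go left; 17 > 13 → go right. Place as right child of 13.

The deepest node is 2 at depth 6.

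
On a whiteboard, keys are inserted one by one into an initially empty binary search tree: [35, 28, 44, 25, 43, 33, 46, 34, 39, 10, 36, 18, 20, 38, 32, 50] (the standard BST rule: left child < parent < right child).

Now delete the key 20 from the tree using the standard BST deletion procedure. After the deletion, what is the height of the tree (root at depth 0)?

Resulting structure (node: left, right):
  35: L=28, R=44
  28: L=25, R=33
  44: L=43, R=46
  25: L=10, R=–
  43: L=39, R=–
  33: L=32, R=34
  46: L=–, R=50
  34: L=–, R=–
  39: L=36, R=–
  10: L=–, R=18
  36: L=–, R=38
  18: L=–, R=20
  20: L=–, R=–
  38: L=–, R=–
  32: L=–, R=–
  50: L=–, R=–

Delete 20 (at most one child — splice it out).
After deletion, deepest node is 38 at depth 5.

5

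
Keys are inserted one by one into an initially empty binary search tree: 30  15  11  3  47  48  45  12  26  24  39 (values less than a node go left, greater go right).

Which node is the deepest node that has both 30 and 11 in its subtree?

30: root
15: left child of 30 (depth 1)
11: left child of 15 (depth 2)
3: left child of 11 (depth 3)
47: right child of 30 (depth 1)
48: right child of 47 (depth 2)
45: left child of 47 (depth 2)
12: right child of 11 (depth 3)
26: right child of 15 (depth 2)
24: left child of 26 (depth 3)
39: left child of 45 (depth 3)

Path to 30: 30
Path to 11: 30 → 15 → 11
30 lies on both paths and is an ancestor of the other node.

30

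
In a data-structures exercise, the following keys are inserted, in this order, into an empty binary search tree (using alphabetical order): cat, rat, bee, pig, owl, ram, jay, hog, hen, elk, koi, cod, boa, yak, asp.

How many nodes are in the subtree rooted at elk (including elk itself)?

2

Resulting structure (node: left, right):
  cat: L=bee, R=rat
  rat: L=pig, R=yak
  bee: L=asp, R=boa
  pig: L=owl, R=ram
  owl: L=jay, R=–
  ram: L=–, R=–
  jay: L=hog, R=koi
  hog: L=hen, R=–
  hen: L=elk, R=–
  elk: L=cod, R=–
  koi: L=–, R=–
  cod: L=–, R=–
  boa: L=–, R=–
  yak: L=–, R=–
  asp: L=–, R=–

Subtree rooted at elk contains: elk, cod — 2 nodes.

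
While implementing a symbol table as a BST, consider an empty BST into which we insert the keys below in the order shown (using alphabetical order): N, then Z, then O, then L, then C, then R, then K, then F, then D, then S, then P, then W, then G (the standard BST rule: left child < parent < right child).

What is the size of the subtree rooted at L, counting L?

N: root
Z: right child of N (depth 1)
O: left child of Z (depth 2)
L: left child of N (depth 1)
C: left child of L (depth 2)
R: right child of O (depth 3)
K: right child of C (depth 3)
F: left child of K (depth 4)
D: left child of F (depth 5)
S: right child of R (depth 4)
P: left child of R (depth 4)
W: right child of S (depth 5)
G: right child of F (depth 5)

Subtree rooted at L contains: L, C, K, F, D, G — 6 nodes.

6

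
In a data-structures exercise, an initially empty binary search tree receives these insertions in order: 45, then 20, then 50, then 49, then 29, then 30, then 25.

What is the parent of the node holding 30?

Insert 45: tree is empty, so 45 becomes the root.
Insert 20: 20 < 45 → go left. Place as left child of 45.
Insert 50: 50 > 45 → go right. Place as right child of 45.
Insert 49: 49 > 45 → go right; 49 < 50 → go left. Place as left child of 50.
Insert 29: 29 < 45 → go left; 29 > 20 → go right. Place as right child of 20.
Insert 30: 30 < 45 → go left; 30 > 20 → go right; 30 > 29 → go right. Place as right child of 29.
Insert 25: 25 < 45 → go left; 25 > 20 → go right; 25 < 29 → go left. Place as left child of 29.

29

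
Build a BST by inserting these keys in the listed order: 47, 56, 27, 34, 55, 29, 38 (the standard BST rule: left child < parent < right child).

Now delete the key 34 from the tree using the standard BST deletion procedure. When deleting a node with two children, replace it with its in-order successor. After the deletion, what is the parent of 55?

56

Insert 47: tree is empty, so 47 becomes the root.
Insert 56: 56 > 47 → go right. Place as right child of 47.
Insert 27: 27 < 47 → go left. Place as left child of 47.
Insert 34: 34 < 47 → go left; 34 > 27 → go right. Place as right child of 27.
Insert 55: 55 > 47 → go right; 55 < 56 → go left. Place as left child of 56.
Insert 29: 29 < 47 → go left; 29 > 27 → go right; 29 < 34 → go left. Place as left child of 34.
Insert 38: 38 < 47 → go left; 38 > 27 → go right; 38 > 34 → go right. Place as right child of 34.

Delete 34 (two children — replace with in-order successor).
After deletion, 55's parent is 56.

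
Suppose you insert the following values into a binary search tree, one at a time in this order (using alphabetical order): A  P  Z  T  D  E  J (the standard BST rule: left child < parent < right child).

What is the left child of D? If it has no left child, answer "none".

none

Resulting structure (node: left, right):
  A: L=–, R=P
  P: L=D, R=Z
  Z: L=T, R=–
  T: L=–, R=–
  D: L=–, R=E
  E: L=–, R=J
  J: L=–, R=–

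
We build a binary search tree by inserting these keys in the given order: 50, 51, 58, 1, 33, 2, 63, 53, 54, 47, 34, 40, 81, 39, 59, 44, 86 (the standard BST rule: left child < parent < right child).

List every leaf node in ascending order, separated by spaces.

2 39 44 54 59 86

Resulting structure (node: left, right):
  50: L=1, R=51
  51: L=–, R=58
  58: L=53, R=63
  1: L=–, R=33
  33: L=2, R=47
  2: L=–, R=–
  63: L=59, R=81
  53: L=–, R=54
  54: L=–, R=–
  47: L=34, R=–
  34: L=–, R=40
  40: L=39, R=44
  81: L=–, R=86
  39: L=–, R=–
  59: L=–, R=–
  44: L=–, R=–
  86: L=–, R=–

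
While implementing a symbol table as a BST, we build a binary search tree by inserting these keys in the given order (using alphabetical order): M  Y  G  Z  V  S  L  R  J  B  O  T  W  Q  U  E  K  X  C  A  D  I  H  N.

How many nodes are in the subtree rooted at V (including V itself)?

10

Resulting structure (node: left, right):
  M: L=G, R=Y
  Y: L=V, R=Z
  G: L=B, R=L
  Z: L=–, R=–
  V: L=S, R=W
  S: L=R, R=T
  L: L=J, R=–
  R: L=O, R=–
  J: L=I, R=K
  B: L=A, R=E
  O: L=N, R=Q
  T: L=–, R=U
  W: L=–, R=X
  Q: L=–, R=–
  U: L=–, R=–
  E: L=C, R=–
  K: L=–, R=–
  X: L=–, R=–
  C: L=–, R=D
  A: L=–, R=–
  D: L=–, R=–
  I: L=H, R=–
  H: L=–, R=–
  N: L=–, R=–

Subtree rooted at V contains: V, S, R, O, N, Q, T, U, W, X — 10 nodes.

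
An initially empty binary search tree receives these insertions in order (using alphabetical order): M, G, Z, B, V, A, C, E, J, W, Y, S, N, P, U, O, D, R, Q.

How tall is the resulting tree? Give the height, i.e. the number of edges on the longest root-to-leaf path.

7

M: root
G: left child of M (depth 1)
Z: right child of M (depth 1)
B: left child of G (depth 2)
V: left child of Z (depth 2)
A: left child of B (depth 3)
C: right child of B (depth 3)
E: right child of C (depth 4)
J: right child of G (depth 2)
W: right child of V (depth 3)
Y: right child of W (depth 4)
S: left child of V (depth 3)
N: left child of S (depth 4)
P: right child of N (depth 5)
U: right child of S (depth 4)
O: left child of P (depth 6)
D: left child of E (depth 5)
R: right child of P (depth 6)
Q: left child of R (depth 7)

The deepest node is Q at depth 7.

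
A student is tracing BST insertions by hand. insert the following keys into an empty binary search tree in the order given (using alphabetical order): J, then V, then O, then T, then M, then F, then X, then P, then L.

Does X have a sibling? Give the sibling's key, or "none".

Insert J: tree is empty, so J becomes the root.
Insert V: V > J → go right. Place as right child of J.
Insert O: O > J → go right; O < V → go left. Place as left child of V.
Insert T: T > J → go right; T < V → go left; T > O → go right. Place as right child of O.
Insert M: M > J → go right; M < V → go left; M < O → go left. Place as left child of O.
Insert F: F < J → go left. Place as left child of J.
Insert X: X > J → go right; X > V → go right. Place as right child of V.
Insert P: P > J → go right; P < V → go left; P > O → go right; P < T → go left. Place as left child of T.
Insert L: L > J → go right; L < V → go left; L < O → go left; L < M → go left. Place as left child of M.

X's parent is V; the other child of V is O.

O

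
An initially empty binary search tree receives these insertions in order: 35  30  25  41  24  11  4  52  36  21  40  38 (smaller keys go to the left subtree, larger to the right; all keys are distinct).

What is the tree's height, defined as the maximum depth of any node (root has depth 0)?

5

Insert 35: tree is empty, so 35 becomes the root.
Insert 30: 30 < 35 → go left. Place as left child of 35.
Insert 25: 25 < 35 → go left; 25 < 30 → go left. Place as left child of 30.
Insert 41: 41 > 35 → go right. Place as right child of 35.
Insert 24: 24 < 35 → go left; 24 < 30 → go left; 24 < 25 → go left. Place as left child of 25.
Insert 11: 11 < 35 → go left; 11 < 30 → go left; 11 < 25 → go left; 11 < 24 → go left. Place as left child of 24.
Insert 4: 4 < 35 → go left; 4 < 30 → go left; 4 < 25 → go left; 4 < 24 → go left; 4 < 11 → go left. Place as left child of 11.
Insert 52: 52 > 35 → go right; 52 > 41 → go right. Place as right child of 41.
Insert 36: 36 > 35 → go right; 36 < 41 → go left. Place as left child of 41.
Insert 21: 21 < 35 → go left; 21 < 30 → go left; 21 < 25 → go left; 21 < 24 → go left; 21 > 11 → go right. Place as right child of 11.
Insert 40: 40 > 35 → go right; 40 < 41 → go left; 40 > 36 → go right. Place as right child of 36.
Insert 38: 38 > 35 → go right; 38 < 41 → go left; 38 > 36 → go right; 38 < 40 → go left. Place as left child of 40.

The deepest node is 4 at depth 5.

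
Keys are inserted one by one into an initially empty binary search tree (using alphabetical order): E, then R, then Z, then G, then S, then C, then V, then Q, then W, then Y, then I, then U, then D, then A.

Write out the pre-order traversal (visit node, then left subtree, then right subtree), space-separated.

E: root
R: right child of E (depth 1)
Z: right child of R (depth 2)
G: left child of R (depth 2)
S: left child of Z (depth 3)
C: left child of E (depth 1)
V: right child of S (depth 4)
Q: right child of G (depth 3)
W: right child of V (depth 5)
Y: right child of W (depth 6)
I: left child of Q (depth 4)
U: left child of V (depth 5)
D: right child of C (depth 2)
A: left child of C (depth 2)

E C A D R G Q I Z S V U W Y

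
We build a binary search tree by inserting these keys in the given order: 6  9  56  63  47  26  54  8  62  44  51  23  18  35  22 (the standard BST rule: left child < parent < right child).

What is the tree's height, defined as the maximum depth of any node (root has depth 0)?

7

Resulting structure (node: left, right):
  6: L=–, R=9
  9: L=8, R=56
  56: L=47, R=63
  63: L=62, R=–
  47: L=26, R=54
  26: L=23, R=44
  54: L=51, R=–
  8: L=–, R=–
  62: L=–, R=–
  44: L=35, R=–
  51: L=–, R=–
  23: L=18, R=–
  18: L=–, R=22
  35: L=–, R=–
  22: L=–, R=–

The deepest node is 22 at depth 7.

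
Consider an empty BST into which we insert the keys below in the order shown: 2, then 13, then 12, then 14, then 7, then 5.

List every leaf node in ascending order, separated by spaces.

Insert 2: tree is empty, so 2 becomes the root.
Insert 13: 13 > 2 → go right. Place as right child of 2.
Insert 12: 12 > 2 → go right; 12 < 13 → go left. Place as left child of 13.
Insert 14: 14 > 2 → go right; 14 > 13 → go right. Place as right child of 13.
Insert 7: 7 > 2 → go right; 7 < 13 → go left; 7 < 12 → go left. Place as left child of 12.
Insert 5: 5 > 2 → go right; 5 < 13 → go left; 5 < 12 → go left; 5 < 7 → go left. Place as left child of 7.

5 14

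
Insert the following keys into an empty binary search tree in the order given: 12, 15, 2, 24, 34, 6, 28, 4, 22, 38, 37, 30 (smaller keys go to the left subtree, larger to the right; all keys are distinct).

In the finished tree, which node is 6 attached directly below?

2

12: root
15: right child of 12 (depth 1)
2: left child of 12 (depth 1)
24: right child of 15 (depth 2)
34: right child of 24 (depth 3)
6: right child of 2 (depth 2)
28: left child of 34 (depth 4)
4: left child of 6 (depth 3)
22: left child of 24 (depth 3)
38: right child of 34 (depth 4)
37: left child of 38 (depth 5)
30: right child of 28 (depth 5)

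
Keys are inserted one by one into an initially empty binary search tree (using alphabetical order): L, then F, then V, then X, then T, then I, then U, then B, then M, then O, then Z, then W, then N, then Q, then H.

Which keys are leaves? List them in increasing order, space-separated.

Insert L: tree is empty, so L becomes the root.
Insert F: F < L → go left. Place as left child of L.
Insert V: V > L → go right. Place as right child of L.
Insert X: X > L → go right; X > V → go right. Place as right child of V.
Insert T: T > L → go right; T < V → go left. Place as left child of V.
Insert I: I < L → go left; I > F → go right. Place as right child of F.
Insert U: U > L → go right; U < V → go left; U > T → go right. Place as right child of T.
Insert B: B < L → go left; B < F → go left. Place as left child of F.
Insert M: M > L → go right; M < V → go left; M < T → go left. Place as left child of T.
Insert O: O > L → go right; O < V → go left; O < T → go left; O > M → go right. Place as right child of M.
Insert Z: Z > L → go right; Z > V → go right; Z > X → go right. Place as right child of X.
Insert W: W > L → go right; W > V → go right; W < X → go left. Place as left child of X.
Insert N: N > L → go right; N < V → go left; N < T → go left; N > M → go right; N < O → go left. Place as left child of O.
Insert Q: Q > L → go right; Q < V → go left; Q < T → go left; Q > M → go right; Q > O → go right. Place as right child of O.
Insert H: H < L → go left; H > F → go right; H < I → go left. Place as left child of I.

B H N Q U W Z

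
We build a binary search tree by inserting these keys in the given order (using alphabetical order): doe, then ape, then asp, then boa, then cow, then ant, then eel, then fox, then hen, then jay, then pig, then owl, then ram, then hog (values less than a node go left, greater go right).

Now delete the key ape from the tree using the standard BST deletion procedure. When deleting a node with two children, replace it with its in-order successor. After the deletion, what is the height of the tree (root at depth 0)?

6

doe: root
ape: left child of doe (depth 1)
asp: right child of ape (depth 2)
boa: right child of asp (depth 3)
cow: right child of boa (depth 4)
ant: left child of ape (depth 2)
eel: right child of doe (depth 1)
fox: right child of eel (depth 2)
hen: right child of fox (depth 3)
jay: right child of hen (depth 4)
pig: right child of jay (depth 5)
owl: left child of pig (depth 6)
ram: right child of pig (depth 6)
hog: left child of jay (depth 5)

Delete ape (two children — replace with in-order successor).
After deletion, deepest node is owl at depth 6.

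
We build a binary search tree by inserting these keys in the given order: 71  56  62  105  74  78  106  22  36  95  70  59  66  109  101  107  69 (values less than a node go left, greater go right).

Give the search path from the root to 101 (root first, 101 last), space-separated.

71 105 74 78 95 101

71: root
56: left child of 71 (depth 1)
62: right child of 56 (depth 2)
105: right child of 71 (depth 1)
74: left child of 105 (depth 2)
78: right child of 74 (depth 3)
106: right child of 105 (depth 2)
22: left child of 56 (depth 2)
36: right child of 22 (depth 3)
95: right child of 78 (depth 4)
70: right child of 62 (depth 3)
59: left child of 62 (depth 3)
66: left child of 70 (depth 4)
109: right child of 106 (depth 3)
101: right child of 95 (depth 5)
107: left child of 109 (depth 4)
69: right child of 66 (depth 5)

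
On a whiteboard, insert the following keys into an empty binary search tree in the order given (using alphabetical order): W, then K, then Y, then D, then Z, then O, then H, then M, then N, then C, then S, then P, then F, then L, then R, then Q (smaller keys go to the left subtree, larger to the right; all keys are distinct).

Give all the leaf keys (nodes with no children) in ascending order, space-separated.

Insert W: tree is empty, so W becomes the root.
Insert K: K < W → go left. Place as left child of W.
Insert Y: Y > W → go right. Place as right child of W.
Insert D: D < W → go left; D < K → go left. Place as left child of K.
Insert Z: Z > W → go right; Z > Y → go right. Place as right child of Y.
Insert O: O < W → go left; O > K → go right. Place as right child of K.
Insert H: H < W → go left; H < K → go left; H > D → go right. Place as right child of D.
Insert M: M < W → go left; M > K → go right; M < O → go left. Place as left child of O.
Insert N: N < W → go left; N > K → go right; N < O → go left; N > M → go right. Place as right child of M.
Insert C: C < W → go left; C < K → go left; C < D → go left. Place as left child of D.
Insert S: S < W → go left; S > K → go right; S > O → go right. Place as right child of O.
Insert P: P < W → go left; P > K → go right; P > O → go right; P < S → go left. Place as left child of S.
Insert F: F < W → go left; F < K → go left; F > D → go right; F < H → go left. Place as left child of H.
Insert L: L < W → go left; L > K → go right; L < O → go left; L < M → go left. Place as left child of M.
Insert R: R < W → go left; R > K → go right; R > O → go right; R < S → go left; R > P → go right. Place as right child of P.
Insert Q: Q < W → go left; Q > K → go right; Q > O → go right; Q < S → go left; Q > P → go right; Q < R → go left. Place as left child of R.

C F L N Q Z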